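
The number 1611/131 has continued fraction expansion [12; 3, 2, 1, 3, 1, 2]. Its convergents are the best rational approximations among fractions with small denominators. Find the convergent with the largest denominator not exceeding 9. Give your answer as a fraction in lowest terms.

86/7

List convergents until the denominator exceeds the bound:
a_0 = 12: 12/1  (≤ bound)
a_1 = 3: 37/3  (≤ bound)
a_2 = 2: 86/7  (≤ bound)
a_3 = 1: 123/10  (> 9, stop)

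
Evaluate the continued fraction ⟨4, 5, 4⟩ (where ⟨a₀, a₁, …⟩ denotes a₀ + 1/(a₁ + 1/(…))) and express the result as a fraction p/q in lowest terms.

Work from the innermost term outward:
Start with 4.
5 + 1/(4/1) = 5 + 1/4 = 21/4
4 + 1/(21/4) = 4 + 4/21 = 88/21

88/21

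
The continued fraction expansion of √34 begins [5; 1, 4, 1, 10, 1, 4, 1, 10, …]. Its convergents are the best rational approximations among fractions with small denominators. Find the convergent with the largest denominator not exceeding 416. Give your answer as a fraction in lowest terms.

2035/349

a_0 = 5: 5/1  (≤ bound)
a_1 = 1: 6/1  (≤ bound)
a_2 = 4: 29/5  (≤ bound)
a_3 = 1: 35/6  (≤ bound)
a_4 = 10: 379/65  (≤ bound)
a_5 = 1: 414/71  (≤ bound)
a_6 = 4: 2035/349  (≤ bound)
a_7 = 1: 2449/420  (> 416, stop)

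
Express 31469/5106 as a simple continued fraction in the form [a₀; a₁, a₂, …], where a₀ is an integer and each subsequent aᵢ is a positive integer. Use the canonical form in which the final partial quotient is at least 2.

Repeatedly divide and take the remainder:
31469 = 6·5106 + 833, so a_0 = 6
5106 = 6·833 + 108, so a_1 = 6
833 = 7·108 + 77, so a_2 = 7
108 = 1·77 + 31, so a_3 = 1
77 = 2·31 + 15, so a_4 = 2
31 = 2·15 + 1, so a_5 = 2
15 = 15·1 + 0, so a_6 = 15

[6; 6, 7, 1, 2, 2, 15]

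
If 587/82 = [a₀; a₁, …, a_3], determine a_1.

Repeatedly divide and take the remainder:
587 = 7·82 + 13, so a_0 = 7
82 = 6·13 + 4, so a_1 = 6

6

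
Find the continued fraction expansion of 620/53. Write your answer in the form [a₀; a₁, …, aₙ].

[11; 1, 2, 3, 5]

Repeatedly divide and take the remainder:
620 = 11·53 + 37, so a_0 = 11
53 = 1·37 + 16, so a_1 = 1
37 = 2·16 + 5, so a_2 = 2
16 = 3·5 + 1, so a_3 = 3
5 = 5·1 + 0, so a_4 = 5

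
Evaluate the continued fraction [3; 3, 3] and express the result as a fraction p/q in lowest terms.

Start with 3.
3 + 1/(3/1) = 3 + 1/3 = 10/3
3 + 1/(10/3) = 3 + 3/10 = 33/10

33/10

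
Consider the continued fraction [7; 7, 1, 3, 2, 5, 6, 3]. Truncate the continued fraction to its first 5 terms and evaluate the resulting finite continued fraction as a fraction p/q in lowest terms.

Start with 2.
3 + 1/(2/1) = 3 + 1/2 = 7/2
1 + 1/(7/2) = 1 + 2/7 = 9/7
7 + 1/(9/7) = 7 + 7/9 = 70/9
7 + 1/(70/9) = 7 + 9/70 = 499/70

499/70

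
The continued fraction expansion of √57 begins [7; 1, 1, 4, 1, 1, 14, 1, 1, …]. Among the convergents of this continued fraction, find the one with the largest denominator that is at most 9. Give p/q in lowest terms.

a_0 = 7: 7/1  (≤ bound)
a_1 = 1: 8/1  (≤ bound)
a_2 = 1: 15/2  (≤ bound)
a_3 = 4: 68/9  (≤ bound)
a_4 = 1: 83/11  (> 9, stop)

68/9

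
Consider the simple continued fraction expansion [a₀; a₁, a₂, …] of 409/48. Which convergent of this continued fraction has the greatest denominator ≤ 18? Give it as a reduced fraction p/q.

List convergents until the denominator exceeds the bound:
a_0 = 8: 8/1  (≤ bound)
a_1 = 1: 9/1  (≤ bound)
a_2 = 1: 17/2  (≤ bound)
a_3 = 11: 196/23  (> 18, stop)

17/2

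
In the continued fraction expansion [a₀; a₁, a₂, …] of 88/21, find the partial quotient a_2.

⌊88/21⌋ = 4, remainder 4
⌊21/4⌋ = 5, remainder 1
⌊4/1⌋ = 4, remainder 0

4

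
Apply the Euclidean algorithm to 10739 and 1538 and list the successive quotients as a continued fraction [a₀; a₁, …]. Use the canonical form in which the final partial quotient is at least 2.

10739 ÷ 1538 → quotient 6, remainder 1511
1538 ÷ 1511 → quotient 1, remainder 27
1511 ÷ 27 → quotient 55, remainder 26
27 ÷ 26 → quotient 1, remainder 1
26 ÷ 1 → quotient 26, remainder 0

[6; 1, 55, 1, 26]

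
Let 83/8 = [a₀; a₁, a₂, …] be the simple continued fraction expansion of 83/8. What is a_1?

⌊83/8⌋ = 10, remainder 3
⌊8/3⌋ = 2, remainder 2

2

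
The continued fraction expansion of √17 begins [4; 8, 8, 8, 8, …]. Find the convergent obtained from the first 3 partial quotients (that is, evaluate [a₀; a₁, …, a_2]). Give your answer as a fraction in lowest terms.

Start with 8.
8 + 1/(8/1) = 8 + 1/8 = 65/8
4 + 1/(65/8) = 4 + 8/65 = 268/65

268/65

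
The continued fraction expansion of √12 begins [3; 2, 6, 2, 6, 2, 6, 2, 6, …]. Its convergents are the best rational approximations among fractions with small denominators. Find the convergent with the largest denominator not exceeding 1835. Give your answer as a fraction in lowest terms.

1351/390

a_0 = 3: 3/1  (≤ bound)
a_1 = 2: 7/2  (≤ bound)
a_2 = 6: 45/13  (≤ bound)
a_3 = 2: 97/28  (≤ bound)
a_4 = 6: 627/181  (≤ bound)
a_5 = 2: 1351/390  (≤ bound)
a_6 = 6: 8733/2521  (> 1835, stop)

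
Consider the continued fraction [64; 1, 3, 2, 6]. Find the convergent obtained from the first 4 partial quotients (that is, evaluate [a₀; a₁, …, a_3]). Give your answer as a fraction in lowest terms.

583/9

Start with 2.
3 + 1/(2/1) = 3 + 1/2 = 7/2
1 + 1/(7/2) = 1 + 2/7 = 9/7
64 + 1/(9/7) = 64 + 7/9 = 583/9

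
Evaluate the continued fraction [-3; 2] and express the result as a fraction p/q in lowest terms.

Start with 2.
-3 + 1/(2/1) = -3 + 1/2 = -5/2

-5/2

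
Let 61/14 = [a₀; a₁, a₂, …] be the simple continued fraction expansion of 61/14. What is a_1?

Run the Euclidean algorithm, recording each quotient:
61 ÷ 14 → quotient 4, remainder 5
14 ÷ 5 → quotient 2, remainder 4

2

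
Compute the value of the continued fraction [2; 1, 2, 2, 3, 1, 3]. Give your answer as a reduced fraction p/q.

Start with 3.
1 + 1/(3/1) = 1 + 1/3 = 4/3
3 + 1/(4/3) = 3 + 3/4 = 15/4
2 + 1/(15/4) = 2 + 4/15 = 34/15
2 + 1/(34/15) = 2 + 15/34 = 83/34
1 + 1/(83/34) = 1 + 34/83 = 117/83
2 + 1/(117/83) = 2 + 83/117 = 317/117

317/117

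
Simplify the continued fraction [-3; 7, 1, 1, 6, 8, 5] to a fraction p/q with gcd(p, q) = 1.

Start with 5.
8 + 1/(5/1) = 8 + 1/5 = 41/5
6 + 1/(41/5) = 6 + 5/41 = 251/41
1 + 1/(251/41) = 1 + 41/251 = 292/251
1 + 1/(292/251) = 1 + 251/292 = 543/292
7 + 1/(543/292) = 7 + 292/543 = 4093/543
-3 + 1/(4093/543) = -3 + 543/4093 = -11736/4093

-11736/4093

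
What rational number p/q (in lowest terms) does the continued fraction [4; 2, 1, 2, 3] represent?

118/27

Compute successive convergents:
a_0 = 4: 4/1
a_1 = 2: 9/2
a_2 = 1: 13/3
a_3 = 2: 35/8
a_4 = 3: 118/27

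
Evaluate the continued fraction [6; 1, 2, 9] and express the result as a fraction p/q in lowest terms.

187/28

Start with 9.
2 + 1/(9/1) = 2 + 1/9 = 19/9
1 + 1/(19/9) = 1 + 9/19 = 28/19
6 + 1/(28/19) = 6 + 19/28 = 187/28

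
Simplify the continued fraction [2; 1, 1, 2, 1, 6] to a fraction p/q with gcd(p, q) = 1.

121/47

Collapse the nested fraction from the inside out:
Start with 6.
1 + 1/(6/1) = 1 + 1/6 = 7/6
2 + 1/(7/6) = 2 + 6/7 = 20/7
1 + 1/(20/7) = 1 + 7/20 = 27/20
1 + 1/(27/20) = 1 + 20/27 = 47/27
2 + 1/(47/27) = 2 + 27/47 = 121/47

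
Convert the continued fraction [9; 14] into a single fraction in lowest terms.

127/14

a_0 = 9: 9/1
a_1 = 14: 127/14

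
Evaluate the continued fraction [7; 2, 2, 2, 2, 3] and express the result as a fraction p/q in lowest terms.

Start with 3.
2 + 1/(3/1) = 2 + 1/3 = 7/3
2 + 1/(7/3) = 2 + 3/7 = 17/7
2 + 1/(17/7) = 2 + 7/17 = 41/17
2 + 1/(41/17) = 2 + 17/41 = 99/41
7 + 1/(99/41) = 7 + 41/99 = 734/99

734/99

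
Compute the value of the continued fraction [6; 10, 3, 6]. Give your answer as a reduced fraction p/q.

Start with 6.
3 + 1/(6/1) = 3 + 1/6 = 19/6
10 + 1/(19/6) = 10 + 6/19 = 196/19
6 + 1/(196/19) = 6 + 19/196 = 1195/196

1195/196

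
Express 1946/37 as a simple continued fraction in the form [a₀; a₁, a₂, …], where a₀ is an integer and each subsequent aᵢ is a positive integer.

1946 = 52·37 + 22, so a_0 = 52
37 = 1·22 + 15, so a_1 = 1
22 = 1·15 + 7, so a_2 = 1
15 = 2·7 + 1, so a_3 = 2
7 = 7·1 + 0, so a_4 = 7

[52; 1, 1, 2, 7]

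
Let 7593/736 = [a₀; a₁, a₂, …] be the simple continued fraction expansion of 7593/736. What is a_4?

Apply division with remainder until the remainder is 0:
7593 ÷ 736 → quotient 10, remainder 233
736 ÷ 233 → quotient 3, remainder 37
233 ÷ 37 → quotient 6, remainder 11
37 ÷ 11 → quotient 3, remainder 4
11 ÷ 4 → quotient 2, remainder 3

2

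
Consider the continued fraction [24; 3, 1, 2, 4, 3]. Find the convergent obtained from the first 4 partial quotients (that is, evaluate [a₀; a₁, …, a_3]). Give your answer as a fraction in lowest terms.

Compute successive convergents:
a_0 = 24: 24/1
a_1 = 3: 73/3
a_2 = 1: 97/4
a_3 = 2: 267/11

267/11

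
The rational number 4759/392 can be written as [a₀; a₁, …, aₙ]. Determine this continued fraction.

[12; 7, 7, 1, 6]

⌊4759/392⌋ = 12, remainder 55
⌊392/55⌋ = 7, remainder 7
⌊55/7⌋ = 7, remainder 6
⌊7/6⌋ = 1, remainder 1
⌊6/1⌋ = 6, remainder 0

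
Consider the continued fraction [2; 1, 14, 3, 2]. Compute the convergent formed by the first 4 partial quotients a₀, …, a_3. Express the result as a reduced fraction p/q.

135/46

Use the convergent recurrence hₖ = aₖ·hₖ₋₁ + hₖ₋₂ (and likewise for the denominators kₖ):
a_0 = 2: 2/1
a_1 = 1: 3/1
a_2 = 14: 44/15
a_3 = 3: 135/46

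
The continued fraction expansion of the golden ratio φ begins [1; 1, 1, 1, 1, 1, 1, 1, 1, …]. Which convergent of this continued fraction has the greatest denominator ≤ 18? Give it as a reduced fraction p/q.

21/13

a_0 = 1: 1/1  (≤ bound)
a_1 = 1: 2/1  (≤ bound)
a_2 = 1: 3/2  (≤ bound)
a_3 = 1: 5/3  (≤ bound)
a_4 = 1: 8/5  (≤ bound)
a_5 = 1: 13/8  (≤ bound)
a_6 = 1: 21/13  (≤ bound)
a_7 = 1: 34/21  (> 18, stop)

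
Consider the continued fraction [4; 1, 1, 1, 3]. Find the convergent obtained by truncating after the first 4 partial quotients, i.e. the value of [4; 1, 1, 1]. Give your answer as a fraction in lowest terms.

14/3

Start with 1.
1 + 1/(1/1) = 1 + 1/1 = 2/1
1 + 1/(2/1) = 1 + 1/2 = 3/2
4 + 1/(3/2) = 4 + 2/3 = 14/3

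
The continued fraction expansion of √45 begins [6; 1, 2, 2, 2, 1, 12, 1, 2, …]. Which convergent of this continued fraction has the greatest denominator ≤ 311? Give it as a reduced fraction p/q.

a_0 = 6: 6/1  (≤ bound)
a_1 = 1: 7/1  (≤ bound)
a_2 = 2: 20/3  (≤ bound)
a_3 = 2: 47/7  (≤ bound)
a_4 = 2: 114/17  (≤ bound)
a_5 = 1: 161/24  (≤ bound)
a_6 = 12: 2046/305  (≤ bound)
a_7 = 1: 2207/329  (> 311, stop)

2046/305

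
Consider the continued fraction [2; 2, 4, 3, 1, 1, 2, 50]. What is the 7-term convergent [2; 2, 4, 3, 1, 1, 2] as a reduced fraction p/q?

421/172

Build up convergents one term at a time:
a_0 = 2: 2/1
a_1 = 2: 5/2
a_2 = 4: 22/9
a_3 = 3: 71/29
a_4 = 1: 93/38
a_5 = 1: 164/67
a_6 = 2: 421/172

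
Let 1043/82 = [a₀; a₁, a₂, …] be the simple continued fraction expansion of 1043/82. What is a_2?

2

1043 ÷ 82 → quotient 12, remainder 59
82 ÷ 59 → quotient 1, remainder 23
59 ÷ 23 → quotient 2, remainder 13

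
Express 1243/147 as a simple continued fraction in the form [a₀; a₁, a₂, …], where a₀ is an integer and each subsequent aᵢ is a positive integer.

[8; 2, 5, 6, 2]

Apply division with remainder until the remainder is 0:
1243 = 8·147 + 67, so a_0 = 8
147 = 2·67 + 13, so a_1 = 2
67 = 5·13 + 2, so a_2 = 5
13 = 6·2 + 1, so a_3 = 6
2 = 2·1 + 0, so a_4 = 2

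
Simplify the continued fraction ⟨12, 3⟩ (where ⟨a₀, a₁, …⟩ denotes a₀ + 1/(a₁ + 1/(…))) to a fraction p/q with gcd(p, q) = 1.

37/3

Compute successive convergents:
a_0 = 12: 12/1
a_1 = 3: 37/3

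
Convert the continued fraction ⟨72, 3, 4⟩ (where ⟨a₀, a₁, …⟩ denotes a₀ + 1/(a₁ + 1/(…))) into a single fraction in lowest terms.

a_0 = 72: 72/1
a_1 = 3: 217/3
a_2 = 4: 940/13

940/13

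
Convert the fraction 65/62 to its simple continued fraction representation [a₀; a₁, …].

[1; 20, 1, 2]

Apply division with remainder until the remainder is 0:
⌊65/62⌋ = 1, remainder 3
⌊62/3⌋ = 20, remainder 2
⌊3/2⌋ = 1, remainder 1
⌊2/1⌋ = 2, remainder 0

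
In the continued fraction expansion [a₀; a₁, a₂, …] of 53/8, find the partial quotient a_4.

2

53 = 6·8 + 5, so a_0 = 6
8 = 1·5 + 3, so a_1 = 1
5 = 1·3 + 2, so a_2 = 1
3 = 1·2 + 1, so a_3 = 1
2 = 2·1 + 0, so a_4 = 2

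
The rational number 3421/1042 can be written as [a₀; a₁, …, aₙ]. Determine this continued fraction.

3421 ÷ 1042 → quotient 3, remainder 295
1042 ÷ 295 → quotient 3, remainder 157
295 ÷ 157 → quotient 1, remainder 138
157 ÷ 138 → quotient 1, remainder 19
138 ÷ 19 → quotient 7, remainder 5
19 ÷ 5 → quotient 3, remainder 4
5 ÷ 4 → quotient 1, remainder 1
4 ÷ 1 → quotient 4, remainder 0

[3; 3, 1, 1, 7, 3, 1, 4]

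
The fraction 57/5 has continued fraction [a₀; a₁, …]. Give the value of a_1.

Repeatedly divide and take the remainder:
57 ÷ 5 → quotient 11, remainder 2
5 ÷ 2 → quotient 2, remainder 1

2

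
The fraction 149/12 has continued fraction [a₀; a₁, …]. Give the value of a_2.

2

149 ÷ 12 → quotient 12, remainder 5
12 ÷ 5 → quotient 2, remainder 2
5 ÷ 2 → quotient 2, remainder 1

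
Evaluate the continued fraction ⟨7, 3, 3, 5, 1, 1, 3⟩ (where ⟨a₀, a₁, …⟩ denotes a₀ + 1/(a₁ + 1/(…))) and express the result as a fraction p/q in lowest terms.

Build up convergents one term at a time:
a_0 = 7: 7/1
a_1 = 3: 22/3
a_2 = 3: 73/10
a_3 = 5: 387/53
a_4 = 1: 460/63
a_5 = 1: 847/116
a_6 = 3: 3001/411

3001/411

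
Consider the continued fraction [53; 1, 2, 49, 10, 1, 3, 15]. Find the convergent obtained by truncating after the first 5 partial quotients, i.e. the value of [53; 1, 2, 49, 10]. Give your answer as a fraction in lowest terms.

Build up convergents one term at a time:
a_0 = 53: 53/1
a_1 = 1: 54/1
a_2 = 2: 161/3
a_3 = 49: 7943/148
a_4 = 10: 79591/1483

79591/1483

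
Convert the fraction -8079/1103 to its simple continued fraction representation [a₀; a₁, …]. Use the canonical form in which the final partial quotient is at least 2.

⌊-8079/1103⌋ = -8, remainder 745
⌊1103/745⌋ = 1, remainder 358
⌊745/358⌋ = 2, remainder 29
⌊358/29⌋ = 12, remainder 10
⌊29/10⌋ = 2, remainder 9
⌊10/9⌋ = 1, remainder 1
⌊9/1⌋ = 9, remainder 0

[-8; 1, 2, 12, 2, 1, 9]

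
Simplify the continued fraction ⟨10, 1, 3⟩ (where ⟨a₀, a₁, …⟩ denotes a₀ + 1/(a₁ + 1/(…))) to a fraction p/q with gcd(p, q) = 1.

Start with 3.
1 + 1/(3/1) = 1 + 1/3 = 4/3
10 + 1/(4/3) = 10 + 3/4 = 43/4

43/4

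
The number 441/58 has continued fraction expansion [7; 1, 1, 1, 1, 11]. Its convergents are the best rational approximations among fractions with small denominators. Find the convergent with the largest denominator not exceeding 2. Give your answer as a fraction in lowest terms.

a_0 = 7: 7/1  (≤ bound)
a_1 = 1: 8/1  (≤ bound)
a_2 = 1: 15/2  (≤ bound)
a_3 = 1: 23/3  (> 2, stop)

15/2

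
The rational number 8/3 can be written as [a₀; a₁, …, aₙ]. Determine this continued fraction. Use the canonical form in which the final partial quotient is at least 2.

[2; 1, 2]

Repeatedly divide and take the remainder:
8 = 2·3 + 2, so a_0 = 2
3 = 1·2 + 1, so a_1 = 1
2 = 2·1 + 0, so a_2 = 2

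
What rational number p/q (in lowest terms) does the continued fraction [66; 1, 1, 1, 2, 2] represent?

Collapse the nested fraction from the inside out:
Start with 2.
2 + 1/(2/1) = 2 + 1/2 = 5/2
1 + 1/(5/2) = 1 + 2/5 = 7/5
1 + 1/(7/5) = 1 + 5/7 = 12/7
1 + 1/(12/7) = 1 + 7/12 = 19/12
66 + 1/(19/12) = 66 + 12/19 = 1266/19

1266/19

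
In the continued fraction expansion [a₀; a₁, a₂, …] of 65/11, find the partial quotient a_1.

1

Repeatedly divide and take the remainder:
⌊65/11⌋ = 5, remainder 10
⌊11/10⌋ = 1, remainder 1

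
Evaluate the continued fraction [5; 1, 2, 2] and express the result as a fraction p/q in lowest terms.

40/7

a_0 = 5: 5/1
a_1 = 1: 6/1
a_2 = 2: 17/3
a_3 = 2: 40/7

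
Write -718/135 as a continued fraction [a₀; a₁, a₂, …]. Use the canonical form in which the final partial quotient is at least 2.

[-6; 1, 2, 7, 6]

Repeatedly divide and take the remainder:
-718 = -6·135 + 92, so a_0 = -6
135 = 1·92 + 43, so a_1 = 1
92 = 2·43 + 6, so a_2 = 2
43 = 7·6 + 1, so a_3 = 7
6 = 6·1 + 0, so a_4 = 6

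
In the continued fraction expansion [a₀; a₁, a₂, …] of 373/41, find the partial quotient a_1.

Apply division with remainder until the remainder is 0:
373 = 9·41 + 4, so a_0 = 9
41 = 10·4 + 1, so a_1 = 10

10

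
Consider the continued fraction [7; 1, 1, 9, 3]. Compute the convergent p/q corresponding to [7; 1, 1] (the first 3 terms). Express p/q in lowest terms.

15/2

Start with 1.
1 + 1/(1/1) = 1 + 1/1 = 2/1
7 + 1/(2/1) = 7 + 1/2 = 15/2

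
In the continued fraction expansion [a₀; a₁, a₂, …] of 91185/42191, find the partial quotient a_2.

91185 ÷ 42191 → quotient 2, remainder 6803
42191 ÷ 6803 → quotient 6, remainder 1373
6803 ÷ 1373 → quotient 4, remainder 1311

4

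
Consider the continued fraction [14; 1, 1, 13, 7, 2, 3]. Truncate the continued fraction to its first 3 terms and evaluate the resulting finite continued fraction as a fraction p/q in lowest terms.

29/2

Starting at the tail and folding back:
Start with 1.
1 + 1/(1/1) = 1 + 1/1 = 2/1
14 + 1/(2/1) = 14 + 1/2 = 29/2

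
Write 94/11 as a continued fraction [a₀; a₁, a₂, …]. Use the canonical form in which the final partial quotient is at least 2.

[8; 1, 1, 5]

⌊94/11⌋ = 8, remainder 6
⌊11/6⌋ = 1, remainder 5
⌊6/5⌋ = 1, remainder 1
⌊5/1⌋ = 5, remainder 0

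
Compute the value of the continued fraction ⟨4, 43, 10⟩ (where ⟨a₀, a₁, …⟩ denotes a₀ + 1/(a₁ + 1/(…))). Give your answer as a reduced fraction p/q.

Start with 10.
43 + 1/(10/1) = 43 + 1/10 = 431/10
4 + 1/(431/10) = 4 + 10/431 = 1734/431

1734/431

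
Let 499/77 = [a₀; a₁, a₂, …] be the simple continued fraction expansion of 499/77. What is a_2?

499 = 6·77 + 37, so a_0 = 6
77 = 2·37 + 3, so a_1 = 2
37 = 12·3 + 1, so a_2 = 12

12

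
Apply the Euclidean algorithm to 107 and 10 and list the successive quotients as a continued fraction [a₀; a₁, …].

⌊107/10⌋ = 10, remainder 7
⌊10/7⌋ = 1, remainder 3
⌊7/3⌋ = 2, remainder 1
⌊3/1⌋ = 3, remainder 0

[10; 1, 2, 3]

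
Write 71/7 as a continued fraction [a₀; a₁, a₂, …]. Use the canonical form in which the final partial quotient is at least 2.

[10; 7]

71 ÷ 7 → quotient 10, remainder 1
7 ÷ 1 → quotient 7, remainder 0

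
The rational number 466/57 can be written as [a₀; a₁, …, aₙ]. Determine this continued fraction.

466 ÷ 57 → quotient 8, remainder 10
57 ÷ 10 → quotient 5, remainder 7
10 ÷ 7 → quotient 1, remainder 3
7 ÷ 3 → quotient 2, remainder 1
3 ÷ 1 → quotient 3, remainder 0

[8; 5, 1, 2, 3]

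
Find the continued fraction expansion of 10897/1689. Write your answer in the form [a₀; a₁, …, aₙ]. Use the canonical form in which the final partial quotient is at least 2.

[6; 2, 4, 1, 2, 7, 2, 3]

Run the Euclidean algorithm, recording each quotient:
⌊10897/1689⌋ = 6, remainder 763
⌊1689/763⌋ = 2, remainder 163
⌊763/163⌋ = 4, remainder 111
⌊163/111⌋ = 1, remainder 52
⌊111/52⌋ = 2, remainder 7
⌊52/7⌋ = 7, remainder 3
⌊7/3⌋ = 2, remainder 1
⌊3/1⌋ = 3, remainder 0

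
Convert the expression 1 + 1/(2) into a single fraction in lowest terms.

Starting at the tail and folding back:
Start with 2.
1 + 1/(2/1) = 1 + 1/2 = 3/2

3/2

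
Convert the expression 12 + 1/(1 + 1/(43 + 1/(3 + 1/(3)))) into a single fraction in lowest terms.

Start with 3.
3 + 1/(3/1) = 3 + 1/3 = 10/3
43 + 1/(10/3) = 43 + 3/10 = 433/10
1 + 1/(433/10) = 1 + 10/433 = 443/433
12 + 1/(443/433) = 12 + 433/443 = 5749/443

5749/443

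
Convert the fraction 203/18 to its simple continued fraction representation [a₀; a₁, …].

[11; 3, 1, 1, 2]

203 = 11·18 + 5, so a_0 = 11
18 = 3·5 + 3, so a_1 = 3
5 = 1·3 + 2, so a_2 = 1
3 = 1·2 + 1, so a_3 = 1
2 = 2·1 + 0, so a_4 = 2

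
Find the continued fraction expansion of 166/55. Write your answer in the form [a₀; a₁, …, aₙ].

166 ÷ 55 → quotient 3, remainder 1
55 ÷ 1 → quotient 55, remainder 0

[3; 55]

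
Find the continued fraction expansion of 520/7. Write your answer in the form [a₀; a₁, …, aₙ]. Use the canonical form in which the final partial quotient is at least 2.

[74; 3, 2]

Apply division with remainder until the remainder is 0:
520 ÷ 7 → quotient 74, remainder 2
7 ÷ 2 → quotient 3, remainder 1
2 ÷ 1 → quotient 2, remainder 0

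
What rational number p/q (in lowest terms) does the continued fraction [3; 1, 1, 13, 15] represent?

Collapse the nested fraction from the inside out:
Start with 15.
13 + 1/(15/1) = 13 + 1/15 = 196/15
1 + 1/(196/15) = 1 + 15/196 = 211/196
1 + 1/(211/196) = 1 + 196/211 = 407/211
3 + 1/(407/211) = 3 + 211/407 = 1432/407

1432/407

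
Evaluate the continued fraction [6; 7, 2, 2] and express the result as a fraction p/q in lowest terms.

227/37

a_0 = 6: 6/1
a_1 = 7: 43/7
a_2 = 2: 92/15
a_3 = 2: 227/37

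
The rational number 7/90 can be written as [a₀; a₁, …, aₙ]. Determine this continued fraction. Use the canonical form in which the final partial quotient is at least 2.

[0; 12, 1, 6]

7 ÷ 90 → quotient 0, remainder 7
90 ÷ 7 → quotient 12, remainder 6
7 ÷ 6 → quotient 1, remainder 1
6 ÷ 1 → quotient 6, remainder 0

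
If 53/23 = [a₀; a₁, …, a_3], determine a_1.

Apply division with remainder until the remainder is 0:
53 = 2·23 + 7, so a_0 = 2
23 = 3·7 + 2, so a_1 = 3

3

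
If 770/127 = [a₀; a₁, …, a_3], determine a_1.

15

770 ÷ 127 → quotient 6, remainder 8
127 ÷ 8 → quotient 15, remainder 7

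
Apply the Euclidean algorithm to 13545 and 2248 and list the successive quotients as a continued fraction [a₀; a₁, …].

Apply division with remainder until the remainder is 0:
⌊13545/2248⌋ = 6, remainder 57
⌊2248/57⌋ = 39, remainder 25
⌊57/25⌋ = 2, remainder 7
⌊25/7⌋ = 3, remainder 4
⌊7/4⌋ = 1, remainder 3
⌊4/3⌋ = 1, remainder 1
⌊3/1⌋ = 3, remainder 0

[6; 39, 2, 3, 1, 1, 3]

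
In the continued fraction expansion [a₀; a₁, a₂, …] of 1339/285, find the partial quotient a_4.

⌊1339/285⌋ = 4, remainder 199
⌊285/199⌋ = 1, remainder 86
⌊199/86⌋ = 2, remainder 27
⌊86/27⌋ = 3, remainder 5
⌊27/5⌋ = 5, remainder 2

5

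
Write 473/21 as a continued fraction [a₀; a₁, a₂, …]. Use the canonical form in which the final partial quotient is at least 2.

473 = 22·21 + 11, so a_0 = 22
21 = 1·11 + 10, so a_1 = 1
11 = 1·10 + 1, so a_2 = 1
10 = 10·1 + 0, so a_3 = 10

[22; 1, 1, 10]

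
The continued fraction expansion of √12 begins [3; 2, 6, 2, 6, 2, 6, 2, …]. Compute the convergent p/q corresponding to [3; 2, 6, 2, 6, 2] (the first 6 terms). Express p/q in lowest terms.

Start with 2.
6 + 1/(2/1) = 6 + 1/2 = 13/2
2 + 1/(13/2) = 2 + 2/13 = 28/13
6 + 1/(28/13) = 6 + 13/28 = 181/28
2 + 1/(181/28) = 2 + 28/181 = 390/181
3 + 1/(390/181) = 3 + 181/390 = 1351/390

1351/390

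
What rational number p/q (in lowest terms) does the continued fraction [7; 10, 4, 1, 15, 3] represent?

Start with 3.
15 + 1/(3/1) = 15 + 1/3 = 46/3
1 + 1/(46/3) = 1 + 3/46 = 49/46
4 + 1/(49/46) = 4 + 46/49 = 242/49
10 + 1/(242/49) = 10 + 49/242 = 2469/242
7 + 1/(2469/242) = 7 + 242/2469 = 17525/2469

17525/2469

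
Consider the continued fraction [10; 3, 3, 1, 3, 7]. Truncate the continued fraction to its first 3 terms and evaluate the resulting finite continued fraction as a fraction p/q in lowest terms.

103/10

Start with 3.
3 + 1/(3/1) = 3 + 1/3 = 10/3
10 + 1/(10/3) = 10 + 3/10 = 103/10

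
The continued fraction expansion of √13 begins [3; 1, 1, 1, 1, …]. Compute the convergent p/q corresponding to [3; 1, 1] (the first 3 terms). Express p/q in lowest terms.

7/2

Compute successive convergents:
a_0 = 3: 3/1
a_1 = 1: 4/1
a_2 = 1: 7/2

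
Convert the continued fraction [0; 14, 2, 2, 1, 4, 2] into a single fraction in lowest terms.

73/1053

a_0 = 0: 0/1
a_1 = 14: 1/14
a_2 = 2: 2/29
a_3 = 2: 5/72
a_4 = 1: 7/101
a_5 = 4: 33/476
a_6 = 2: 73/1053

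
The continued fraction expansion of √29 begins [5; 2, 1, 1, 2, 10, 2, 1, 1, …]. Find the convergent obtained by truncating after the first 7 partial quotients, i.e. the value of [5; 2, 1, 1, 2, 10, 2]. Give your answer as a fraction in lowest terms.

1524/283

Collapse the nested fraction from the inside out:
Start with 2.
10 + 1/(2/1) = 10 + 1/2 = 21/2
2 + 1/(21/2) = 2 + 2/21 = 44/21
1 + 1/(44/21) = 1 + 21/44 = 65/44
1 + 1/(65/44) = 1 + 44/65 = 109/65
2 + 1/(109/65) = 2 + 65/109 = 283/109
5 + 1/(283/109) = 5 + 109/283 = 1524/283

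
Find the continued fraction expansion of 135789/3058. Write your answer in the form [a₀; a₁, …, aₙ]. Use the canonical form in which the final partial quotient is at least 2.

[44; 2, 2, 8, 2, 6, 2, 2]

135789 ÷ 3058 → quotient 44, remainder 1237
3058 ÷ 1237 → quotient 2, remainder 584
1237 ÷ 584 → quotient 2, remainder 69
584 ÷ 69 → quotient 8, remainder 32
69 ÷ 32 → quotient 2, remainder 5
32 ÷ 5 → quotient 6, remainder 2
5 ÷ 2 → quotient 2, remainder 1
2 ÷ 1 → quotient 2, remainder 0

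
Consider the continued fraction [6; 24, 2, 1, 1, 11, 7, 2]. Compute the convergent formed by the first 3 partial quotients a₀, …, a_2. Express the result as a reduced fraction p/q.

296/49

Compute successive convergents:
a_0 = 6: 6/1
a_1 = 24: 145/24
a_2 = 2: 296/49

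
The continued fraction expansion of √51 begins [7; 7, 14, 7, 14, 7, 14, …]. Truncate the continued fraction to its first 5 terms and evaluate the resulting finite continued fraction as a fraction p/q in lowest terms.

a_0 = 7: 7/1
a_1 = 7: 50/7
a_2 = 14: 707/99
a_3 = 7: 4999/700
a_4 = 14: 70693/9899

70693/9899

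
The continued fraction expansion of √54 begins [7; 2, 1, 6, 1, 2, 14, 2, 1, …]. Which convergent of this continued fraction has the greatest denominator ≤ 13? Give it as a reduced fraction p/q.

a_0 = 7: 7/1  (≤ bound)
a_1 = 2: 15/2  (≤ bound)
a_2 = 1: 22/3  (≤ bound)
a_3 = 6: 147/20  (> 13, stop)

22/3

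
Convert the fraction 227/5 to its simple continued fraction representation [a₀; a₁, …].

Run the Euclidean algorithm, recording each quotient:
227 = 45·5 + 2, so a_0 = 45
5 = 2·2 + 1, so a_1 = 2
2 = 2·1 + 0, so a_2 = 2

[45; 2, 2]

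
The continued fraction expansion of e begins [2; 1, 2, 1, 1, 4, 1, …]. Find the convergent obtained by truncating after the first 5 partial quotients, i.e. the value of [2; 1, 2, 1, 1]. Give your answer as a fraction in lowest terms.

Build up convergents one term at a time:
a_0 = 2: 2/1
a_1 = 1: 3/1
a_2 = 2: 8/3
a_3 = 1: 11/4
a_4 = 1: 19/7

19/7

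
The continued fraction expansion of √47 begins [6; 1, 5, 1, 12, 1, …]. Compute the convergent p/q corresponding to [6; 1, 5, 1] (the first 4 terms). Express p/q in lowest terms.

48/7

Start with 1.
5 + 1/(1/1) = 5 + 1/1 = 6/1
1 + 1/(6/1) = 1 + 1/6 = 7/6
6 + 1/(7/6) = 6 + 6/7 = 48/7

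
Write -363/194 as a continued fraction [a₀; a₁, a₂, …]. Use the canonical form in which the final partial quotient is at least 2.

[-2; 7, 1, 3, 6]

-363 = -2·194 + 25, so a_0 = -2
194 = 7·25 + 19, so a_1 = 7
25 = 1·19 + 6, so a_2 = 1
19 = 3·6 + 1, so a_3 = 3
6 = 6·1 + 0, so a_4 = 6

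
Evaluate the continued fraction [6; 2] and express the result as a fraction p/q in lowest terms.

a_0 = 6: 6/1
a_1 = 2: 13/2

13/2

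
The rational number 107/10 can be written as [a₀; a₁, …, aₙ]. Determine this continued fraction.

107 = 10·10 + 7, so a_0 = 10
10 = 1·7 + 3, so a_1 = 1
7 = 2·3 + 1, so a_2 = 2
3 = 3·1 + 0, so a_3 = 3

[10; 1, 2, 3]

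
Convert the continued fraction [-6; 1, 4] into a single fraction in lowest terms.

Starting at the tail and folding back:
Start with 4.
1 + 1/(4/1) = 1 + 1/4 = 5/4
-6 + 1/(5/4) = -6 + 4/5 = -26/5

-26/5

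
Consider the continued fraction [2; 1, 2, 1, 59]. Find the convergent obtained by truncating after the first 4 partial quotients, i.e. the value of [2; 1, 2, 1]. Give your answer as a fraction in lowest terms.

Work from the innermost term outward:
Start with 1.
2 + 1/(1/1) = 2 + 1/1 = 3/1
1 + 1/(3/1) = 1 + 1/3 = 4/3
2 + 1/(4/3) = 2 + 3/4 = 11/4

11/4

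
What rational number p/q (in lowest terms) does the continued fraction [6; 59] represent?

Collapse the nested fraction from the inside out:
Start with 59.
6 + 1/(59/1) = 6 + 1/59 = 355/59

355/59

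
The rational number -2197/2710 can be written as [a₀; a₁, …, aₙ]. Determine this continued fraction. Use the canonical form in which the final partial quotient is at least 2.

Repeatedly divide and take the remainder:
-2197 ÷ 2710 → quotient -1, remainder 513
2710 ÷ 513 → quotient 5, remainder 145
513 ÷ 145 → quotient 3, remainder 78
145 ÷ 78 → quotient 1, remainder 67
78 ÷ 67 → quotient 1, remainder 11
67 ÷ 11 → quotient 6, remainder 1
11 ÷ 1 → quotient 11, remainder 0

[-1; 5, 3, 1, 1, 6, 11]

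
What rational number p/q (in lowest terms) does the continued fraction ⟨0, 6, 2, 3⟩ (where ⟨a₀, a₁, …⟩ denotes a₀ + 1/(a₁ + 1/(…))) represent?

Start with 3.
2 + 1/(3/1) = 2 + 1/3 = 7/3
6 + 1/(7/3) = 6 + 3/7 = 45/7
0 + 1/(45/7) = 0 + 7/45 = 7/45

7/45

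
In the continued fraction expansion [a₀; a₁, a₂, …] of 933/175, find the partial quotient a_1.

3

Repeatedly divide and take the remainder:
⌊933/175⌋ = 5, remainder 58
⌊175/58⌋ = 3, remainder 1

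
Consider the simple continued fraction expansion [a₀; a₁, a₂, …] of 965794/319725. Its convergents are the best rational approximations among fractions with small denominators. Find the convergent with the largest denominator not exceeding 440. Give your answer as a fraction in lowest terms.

List convergents until the denominator exceeds the bound:
a_0 = 3: 3/1  (≤ bound)
a_1 = 48: 145/48  (≤ bound)
a_2 = 3: 438/145  (≤ bound)
a_3 = 3: 1459/483  (> 440, stop)

438/145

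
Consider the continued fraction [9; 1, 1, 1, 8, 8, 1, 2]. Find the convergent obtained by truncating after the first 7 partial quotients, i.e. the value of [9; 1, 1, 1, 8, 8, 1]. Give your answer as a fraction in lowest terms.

Use the convergent recurrence hₖ = aₖ·hₖ₋₁ + hₖ₋₂ (and likewise for the denominators kₖ):
a_0 = 9: 9/1
a_1 = 1: 10/1
a_2 = 1: 19/2
a_3 = 1: 29/3
a_4 = 8: 251/26
a_5 = 8: 2037/211
a_6 = 1: 2288/237

2288/237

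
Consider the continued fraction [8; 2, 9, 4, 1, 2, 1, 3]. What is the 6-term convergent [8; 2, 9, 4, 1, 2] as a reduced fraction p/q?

2305/272

Compute successive convergents:
a_0 = 8: 8/1
a_1 = 2: 17/2
a_2 = 9: 161/19
a_3 = 4: 661/78
a_4 = 1: 822/97
a_5 = 2: 2305/272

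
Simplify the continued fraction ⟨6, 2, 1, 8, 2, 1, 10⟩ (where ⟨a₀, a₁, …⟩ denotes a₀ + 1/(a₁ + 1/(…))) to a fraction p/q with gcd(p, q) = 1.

5489/865

Collapse the nested fraction from the inside out:
Start with 10.
1 + 1/(10/1) = 1 + 1/10 = 11/10
2 + 1/(11/10) = 2 + 10/11 = 32/11
8 + 1/(32/11) = 8 + 11/32 = 267/32
1 + 1/(267/32) = 1 + 32/267 = 299/267
2 + 1/(299/267) = 2 + 267/299 = 865/299
6 + 1/(865/299) = 6 + 299/865 = 5489/865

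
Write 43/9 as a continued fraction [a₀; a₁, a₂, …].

[4; 1, 3, 2]

⌊43/9⌋ = 4, remainder 7
⌊9/7⌋ = 1, remainder 2
⌊7/2⌋ = 3, remainder 1
⌊2/1⌋ = 2, remainder 0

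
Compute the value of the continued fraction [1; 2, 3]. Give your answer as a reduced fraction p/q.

10/7

Compute successive convergents:
a_0 = 1: 1/1
a_1 = 2: 3/2
a_2 = 3: 10/7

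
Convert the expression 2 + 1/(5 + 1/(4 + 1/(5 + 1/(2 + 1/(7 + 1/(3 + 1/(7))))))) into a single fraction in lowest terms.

a_0 = 2: 2/1
a_1 = 5: 11/5
a_2 = 4: 46/21
a_3 = 5: 241/110
a_4 = 2: 528/241
a_5 = 7: 3937/1797
a_6 = 3: 12339/5632
a_7 = 7: 90310/41221

90310/41221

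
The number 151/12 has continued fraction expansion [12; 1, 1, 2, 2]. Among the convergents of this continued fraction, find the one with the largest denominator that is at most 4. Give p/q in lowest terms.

25/2

a_0 = 12: 12/1  (≤ bound)
a_1 = 1: 13/1  (≤ bound)
a_2 = 1: 25/2  (≤ bound)
a_3 = 2: 63/5  (> 4, stop)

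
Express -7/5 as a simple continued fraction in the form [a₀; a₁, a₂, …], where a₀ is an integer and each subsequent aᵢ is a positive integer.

[-2; 1, 1, 2]

Repeatedly divide and take the remainder:
-7 ÷ 5 → quotient -2, remainder 3
5 ÷ 3 → quotient 1, remainder 2
3 ÷ 2 → quotient 1, remainder 1
2 ÷ 1 → quotient 2, remainder 0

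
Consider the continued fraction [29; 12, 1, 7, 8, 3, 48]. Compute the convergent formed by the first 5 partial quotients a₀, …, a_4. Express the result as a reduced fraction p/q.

24338/837

Start with 8.
7 + 1/(8/1) = 7 + 1/8 = 57/8
1 + 1/(57/8) = 1 + 8/57 = 65/57
12 + 1/(65/57) = 12 + 57/65 = 837/65
29 + 1/(837/65) = 29 + 65/837 = 24338/837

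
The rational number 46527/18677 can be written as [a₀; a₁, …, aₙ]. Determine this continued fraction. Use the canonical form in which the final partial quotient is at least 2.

[2; 2, 27, 1, 2, 2, 15, 3]

Apply division with remainder until the remainder is 0:
⌊46527/18677⌋ = 2, remainder 9173
⌊18677/9173⌋ = 2, remainder 331
⌊9173/331⌋ = 27, remainder 236
⌊331/236⌋ = 1, remainder 95
⌊236/95⌋ = 2, remainder 46
⌊95/46⌋ = 2, remainder 3
⌊46/3⌋ = 15, remainder 1
⌊3/1⌋ = 3, remainder 0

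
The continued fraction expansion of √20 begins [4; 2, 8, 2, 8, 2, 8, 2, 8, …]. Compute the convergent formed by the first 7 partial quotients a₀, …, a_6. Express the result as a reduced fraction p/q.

a_0 = 4: 4/1
a_1 = 2: 9/2
a_2 = 8: 76/17
a_3 = 2: 161/36
a_4 = 8: 1364/305
a_5 = 2: 2889/646
a_6 = 8: 24476/5473

24476/5473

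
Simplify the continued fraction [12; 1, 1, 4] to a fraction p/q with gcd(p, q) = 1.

113/9

Work from the innermost term outward:
Start with 4.
1 + 1/(4/1) = 1 + 1/4 = 5/4
1 + 1/(5/4) = 1 + 4/5 = 9/5
12 + 1/(9/5) = 12 + 5/9 = 113/9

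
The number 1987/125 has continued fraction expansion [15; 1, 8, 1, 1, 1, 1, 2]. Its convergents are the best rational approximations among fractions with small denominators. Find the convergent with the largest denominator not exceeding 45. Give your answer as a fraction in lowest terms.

List convergents until the denominator exceeds the bound:
a_0 = 15: 15/1  (≤ bound)
a_1 = 1: 16/1  (≤ bound)
a_2 = 8: 143/9  (≤ bound)
a_3 = 1: 159/10  (≤ bound)
a_4 = 1: 302/19  (≤ bound)
a_5 = 1: 461/29  (≤ bound)
a_6 = 1: 763/48  (> 45, stop)

461/29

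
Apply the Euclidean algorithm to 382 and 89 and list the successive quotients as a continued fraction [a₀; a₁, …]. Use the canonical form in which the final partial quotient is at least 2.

[4; 3, 2, 2, 1, 3]

⌊382/89⌋ = 4, remainder 26
⌊89/26⌋ = 3, remainder 11
⌊26/11⌋ = 2, remainder 4
⌊11/4⌋ = 2, remainder 3
⌊4/3⌋ = 1, remainder 1
⌊3/1⌋ = 3, remainder 0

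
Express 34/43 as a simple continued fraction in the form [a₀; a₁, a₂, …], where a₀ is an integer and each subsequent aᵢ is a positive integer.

⌊34/43⌋ = 0, remainder 34
⌊43/34⌋ = 1, remainder 9
⌊34/9⌋ = 3, remainder 7
⌊9/7⌋ = 1, remainder 2
⌊7/2⌋ = 3, remainder 1
⌊2/1⌋ = 2, remainder 0

[0; 1, 3, 1, 3, 2]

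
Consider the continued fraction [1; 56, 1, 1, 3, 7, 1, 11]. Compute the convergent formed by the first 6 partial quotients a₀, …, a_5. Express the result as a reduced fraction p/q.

2936/2885

Start with 7.
3 + 1/(7/1) = 3 + 1/7 = 22/7
1 + 1/(22/7) = 1 + 7/22 = 29/22
1 + 1/(29/22) = 1 + 22/29 = 51/29
56 + 1/(51/29) = 56 + 29/51 = 2885/51
1 + 1/(2885/51) = 1 + 51/2885 = 2936/2885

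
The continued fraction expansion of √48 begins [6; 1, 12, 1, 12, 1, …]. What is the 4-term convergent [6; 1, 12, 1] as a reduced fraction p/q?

Start with 1.
12 + 1/(1/1) = 12 + 1/1 = 13/1
1 + 1/(13/1) = 1 + 1/13 = 14/13
6 + 1/(14/13) = 6 + 13/14 = 97/14

97/14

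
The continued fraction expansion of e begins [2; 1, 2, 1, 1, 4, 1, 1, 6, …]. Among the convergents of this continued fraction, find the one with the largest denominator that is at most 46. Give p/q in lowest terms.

List convergents until the denominator exceeds the bound:
a_0 = 2: 2/1  (≤ bound)
a_1 = 1: 3/1  (≤ bound)
a_2 = 2: 8/3  (≤ bound)
a_3 = 1: 11/4  (≤ bound)
a_4 = 1: 19/7  (≤ bound)
a_5 = 4: 87/32  (≤ bound)
a_6 = 1: 106/39  (≤ bound)
a_7 = 1: 193/71  (> 46, stop)

106/39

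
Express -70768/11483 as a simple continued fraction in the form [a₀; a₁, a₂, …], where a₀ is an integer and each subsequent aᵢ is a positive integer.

Repeatedly divide and take the remainder:
-70768 = -7·11483 + 9613, so a_0 = -7
11483 = 1·9613 + 1870, so a_1 = 1
9613 = 5·1870 + 263, so a_2 = 5
1870 = 7·263 + 29, so a_3 = 7
263 = 9·29 + 2, so a_4 = 9
29 = 14·2 + 1, so a_5 = 14
2 = 2·1 + 0, so a_6 = 2

[-7; 1, 5, 7, 9, 14, 2]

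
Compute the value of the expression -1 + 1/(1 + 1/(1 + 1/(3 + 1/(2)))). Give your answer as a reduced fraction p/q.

-7/16

a_0 = -1: -1/1
a_1 = 1: 0/1
a_2 = 1: -1/2
a_3 = 3: -3/7
a_4 = 2: -7/16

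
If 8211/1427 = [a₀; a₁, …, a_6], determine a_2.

Run the Euclidean algorithm, recording each quotient:
8211 ÷ 1427 → quotient 5, remainder 1076
1427 ÷ 1076 → quotient 1, remainder 351
1076 ÷ 351 → quotient 3, remainder 23

3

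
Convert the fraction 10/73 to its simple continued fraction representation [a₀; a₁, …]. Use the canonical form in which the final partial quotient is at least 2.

[0; 7, 3, 3]

10 ÷ 73 → quotient 0, remainder 10
73 ÷ 10 → quotient 7, remainder 3
10 ÷ 3 → quotient 3, remainder 1
3 ÷ 1 → quotient 3, remainder 0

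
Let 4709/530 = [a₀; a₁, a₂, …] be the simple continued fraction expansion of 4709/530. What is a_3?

1

4709 ÷ 530 → quotient 8, remainder 469
530 ÷ 469 → quotient 1, remainder 61
469 ÷ 61 → quotient 7, remainder 42
61 ÷ 42 → quotient 1, remainder 19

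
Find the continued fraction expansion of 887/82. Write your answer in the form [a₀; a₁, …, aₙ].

[10; 1, 4, 2, 7]

⌊887/82⌋ = 10, remainder 67
⌊82/67⌋ = 1, remainder 15
⌊67/15⌋ = 4, remainder 7
⌊15/7⌋ = 2, remainder 1
⌊7/1⌋ = 7, remainder 0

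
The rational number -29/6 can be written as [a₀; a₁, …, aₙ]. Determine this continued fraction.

-29 = -5·6 + 1, so a_0 = -5
6 = 6·1 + 0, so a_1 = 6

[-5; 6]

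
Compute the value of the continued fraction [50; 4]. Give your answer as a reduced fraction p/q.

Starting at the tail and folding back:
Start with 4.
50 + 1/(4/1) = 50 + 1/4 = 201/4

201/4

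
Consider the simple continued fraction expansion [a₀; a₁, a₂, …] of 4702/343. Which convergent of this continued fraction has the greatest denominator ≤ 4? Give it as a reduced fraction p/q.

41/3

a_0 = 13: 13/1  (≤ bound)
a_1 = 1: 14/1  (≤ bound)
a_2 = 2: 41/3  (≤ bound)
a_3 = 2: 96/7  (> 4, stop)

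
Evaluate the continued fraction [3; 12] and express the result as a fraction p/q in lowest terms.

37/12

a_0 = 3: 3/1
a_1 = 12: 37/12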